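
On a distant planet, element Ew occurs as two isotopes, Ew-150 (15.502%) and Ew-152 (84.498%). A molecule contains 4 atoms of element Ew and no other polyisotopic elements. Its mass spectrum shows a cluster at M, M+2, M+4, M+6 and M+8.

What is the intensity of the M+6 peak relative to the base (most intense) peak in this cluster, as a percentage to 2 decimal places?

73.38%

Term probabilities: M 0.0006, M+2 0.0126, M+4 0.1029, M+6 0.3741, M+8 0.5098. Base peak = M+8.
P(M+8) = C(4,4) × 0.15502^0 × 0.84498^4 = 1 × 1.0000 × 0.50978343 = 0.509783 (base)
P(M+6) = C(4,3) × 0.15502^1 × 0.84498^3 = 4 × 0.15502 × 0.60330828 = 0.374099
Relative intensity = 0.374099 / 0.509783 × 100 = 73.38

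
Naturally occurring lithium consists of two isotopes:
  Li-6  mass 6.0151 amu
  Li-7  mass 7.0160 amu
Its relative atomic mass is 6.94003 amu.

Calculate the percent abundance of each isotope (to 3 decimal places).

Li-6: 7.590%, Li-7: 92.410%

With x = fraction of Li-6 (so Li-7 is 1 − x):
6.0151·x + 7.0160·(1 − x) = 6.94003
(6.0151 − 7.0160)·x = 6.94003 − 7.0160
x = -0.07597 / -1.0009 = 0.07590 → 7.590% Li-6, 92.410% Li-7.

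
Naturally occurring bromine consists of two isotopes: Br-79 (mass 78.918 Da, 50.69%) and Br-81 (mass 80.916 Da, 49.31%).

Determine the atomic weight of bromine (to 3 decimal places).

Ar = Σ fᵢ·mᵢ = 0.5069 × 78.918 + 0.4931 × 80.916
= 40.0035 + 39.8997 = 79.9032 Da

79.903 Da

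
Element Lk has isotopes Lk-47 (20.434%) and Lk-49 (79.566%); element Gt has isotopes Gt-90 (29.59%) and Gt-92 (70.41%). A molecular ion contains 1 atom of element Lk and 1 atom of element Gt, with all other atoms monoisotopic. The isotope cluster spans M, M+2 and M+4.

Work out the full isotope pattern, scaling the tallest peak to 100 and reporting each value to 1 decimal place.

10.8 : 67.7 : 100.0

Element Lk pattern (n=1): 0.20434 : 0.79566
Element Gt pattern (n=1): 0.2959 : 0.7041
Convolve the two distributions (both contribute in 2-u steps):
  M: 0.20434×0.2959 = 0.060464
  M+2: 0.20434×0.7041 + 0.79566×0.2959 = 0.379312
  M+4: 0.79566×0.7041 = 0.560224
Scale to base peak (0.560224) = 100: 10.8 : 67.7 : 100.0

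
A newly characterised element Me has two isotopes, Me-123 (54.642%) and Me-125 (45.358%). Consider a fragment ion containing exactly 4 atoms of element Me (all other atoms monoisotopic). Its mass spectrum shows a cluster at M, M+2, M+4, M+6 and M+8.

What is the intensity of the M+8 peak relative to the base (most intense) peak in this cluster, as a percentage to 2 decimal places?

Term probabilities: M 0.0891, M+2 0.2960, M+4 0.3686, M+6 0.2040, M+8 0.0423. Base peak = M+4.
P(M+4) = C(4,2) × 0.54642^2 × 0.45358^2 = 6 × 0.29857482 × 0.20573482 = 0.368563 (base)
P(M+8) = C(4,4) × 0.54642^0 × 0.45358^4 = 1 × 1.0000 × 0.04232681 = 0.042327
Relative intensity = 0.042327 / 0.368563 × 100 = 11.48

11.48%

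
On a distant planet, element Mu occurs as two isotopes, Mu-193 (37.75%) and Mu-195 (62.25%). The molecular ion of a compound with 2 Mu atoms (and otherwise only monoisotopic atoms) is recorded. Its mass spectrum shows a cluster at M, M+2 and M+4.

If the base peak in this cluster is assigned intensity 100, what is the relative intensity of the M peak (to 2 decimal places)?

Binomial terms of (0.3775 + 0.6225)^2: M 0.1425, M+2 0.4700, M+4 0.3875 → M+2 is the base peak.
P(M+2) = C(2,1) × 0.3775^1 × 0.6225^1 = 2 × 0.3775 × 0.6225 = 0.469988 (base)
P(M) = C(2,0) × 0.3775^2 × 0.6225^0 = 1 × 0.14250625 × 1.0000 = 0.142506
Relative intensity = 0.142506 / 0.469988 × 100 = 30.32

30.32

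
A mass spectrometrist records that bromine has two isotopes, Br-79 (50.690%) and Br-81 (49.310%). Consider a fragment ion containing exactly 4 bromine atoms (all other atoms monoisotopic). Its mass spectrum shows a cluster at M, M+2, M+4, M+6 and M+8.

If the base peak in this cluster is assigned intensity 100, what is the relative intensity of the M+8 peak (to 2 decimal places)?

Term probabilities: M 0.0660, M+2 0.2569, M+4 0.3749, M+6 0.2431, M+8 0.0591. Base peak = M+4.
P(M+4) = C(4,2) × 0.50690^2 × 0.49310^2 = 6 × 0.25694761 × 0.24314761 = 0.374857 (base)
P(M+8) = C(4,4) × 0.50690^0 × 0.49310^4 = 1 × 1.0000 × 0.05912076 = 0.059121
Relative intensity = 0.059121 / 0.374857 × 100 = 15.77

15.77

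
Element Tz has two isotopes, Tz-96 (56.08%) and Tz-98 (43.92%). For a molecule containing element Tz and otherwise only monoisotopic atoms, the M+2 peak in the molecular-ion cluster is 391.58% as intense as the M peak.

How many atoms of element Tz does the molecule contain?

With n Tz atoms, P(M+2)/P(M) = C(n,1)·p^(n−1)q / p^n = n·q/p = n · 0.4392/0.5608.
n = 3.9158 × 0.5608/0.4392 = 5.00 ≈ 5

5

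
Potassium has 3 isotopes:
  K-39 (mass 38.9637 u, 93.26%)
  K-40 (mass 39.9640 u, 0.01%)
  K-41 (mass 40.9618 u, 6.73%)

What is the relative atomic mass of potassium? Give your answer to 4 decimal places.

39.0983 u

Weight each isotope mass by its fractional abundance: 0.9326 × 38.9637 + 0.0001 × 39.9640 + 0.0673 × 40.9618
= 36.33755 + 0.00400 + 2.75673 = 39.09828 u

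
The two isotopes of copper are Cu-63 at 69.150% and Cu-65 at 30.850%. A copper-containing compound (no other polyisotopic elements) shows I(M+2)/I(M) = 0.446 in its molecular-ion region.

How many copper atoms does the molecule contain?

For n independent Cu atoms, I(M+2)/I(M) = n · (abundance Cu-65) / (abundance Cu-63) = n · 0.30850/0.69150.
n = 0.446 × 0.69150/0.30850 = 1.00 ≈ 1

1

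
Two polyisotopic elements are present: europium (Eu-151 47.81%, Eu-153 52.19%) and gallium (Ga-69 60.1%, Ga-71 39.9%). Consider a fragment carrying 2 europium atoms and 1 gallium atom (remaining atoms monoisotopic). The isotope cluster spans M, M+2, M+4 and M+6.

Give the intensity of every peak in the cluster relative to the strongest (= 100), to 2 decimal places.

Europium pattern (n=2): 0.22857961 : 0.49904078 : 0.27237961
Gallium pattern (n=1): 0.6010 : 0.3990
Convolve the two distributions (both contribute in 2-u steps):
  M: 0.22857961×0.6010 = 0.137376
  M+2: 0.22857961×0.3990 + 0.49904078×0.6010 = 0.391127
  M+4: 0.49904078×0.3990 + 0.27237961×0.6010 = 0.362817
  M+6: 0.27237961×0.3990 = 0.108679
Scale to base peak (0.391127) = 100: 35.12 : 100.00 : 92.76 : 27.79

35.12 : 100.00 : 92.76 : 27.79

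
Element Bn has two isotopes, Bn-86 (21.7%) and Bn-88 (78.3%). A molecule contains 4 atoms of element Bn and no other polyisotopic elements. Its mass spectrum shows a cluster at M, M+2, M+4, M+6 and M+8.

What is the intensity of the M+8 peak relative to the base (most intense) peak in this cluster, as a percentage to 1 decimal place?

(0.217 + 0.783)^4 gives M 0.0022, M+2 0.0320, M+4 0.1732, M+6 0.4167, M+8 0.3759; the largest is M+6.
P(M+6) = C(4,3) × 0.217^1 × 0.783^3 = 4 × 0.2170 × 0.48004869 = 0.416682 (base)
P(M+8) = C(4,4) × 0.217^0 × 0.783^4 = 1 × 1.0000 × 0.37587812 = 0.375878
Relative intensity = 0.375878 / 0.416682 × 100 = 90.2

90.2%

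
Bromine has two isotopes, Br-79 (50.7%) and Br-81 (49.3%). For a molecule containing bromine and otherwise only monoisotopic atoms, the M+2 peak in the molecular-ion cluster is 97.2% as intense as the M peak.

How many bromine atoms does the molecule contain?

1

The M+2/M ratio from n Br atoms is n · q/p = n · 0.493/0.507.
n = 0.972 × 0.507/0.493 = 1.00 ≈ 1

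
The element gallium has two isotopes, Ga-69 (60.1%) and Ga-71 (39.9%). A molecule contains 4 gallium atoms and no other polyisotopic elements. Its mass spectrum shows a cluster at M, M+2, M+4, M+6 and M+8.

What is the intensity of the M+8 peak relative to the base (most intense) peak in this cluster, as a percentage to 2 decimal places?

Term probabilities: M 0.1305, M+2 0.3465, M+4 0.3450, M+6 0.1527, M+8 0.0253. Base peak = M+2.
P(M+2) = C(4,1) × 0.601^3 × 0.399^1 = 4 × 0.2170818 × 0.3990 = 0.346463 (base)
P(M+8) = C(4,4) × 0.601^0 × 0.399^4 = 1 × 1.0000 × 0.02534496 = 0.025345
Relative intensity = 0.025345 / 0.346463 × 100 = 7.32

7.32%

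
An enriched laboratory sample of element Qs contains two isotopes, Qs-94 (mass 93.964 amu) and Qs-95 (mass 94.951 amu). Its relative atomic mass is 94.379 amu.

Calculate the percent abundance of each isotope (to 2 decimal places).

Qs-94: 57.95%, Qs-95: 42.05%

Let x be the fractional abundance of Qs-94; then Qs-95 has abundance 1 − x.
93.964·x + 94.951·(1 − x) = 94.379
(93.964 − 94.951)·x = 94.379 − 94.951
x = -0.572 / -0.987 = 0.57953 → 57.95% Qs-94, 42.05% Qs-95.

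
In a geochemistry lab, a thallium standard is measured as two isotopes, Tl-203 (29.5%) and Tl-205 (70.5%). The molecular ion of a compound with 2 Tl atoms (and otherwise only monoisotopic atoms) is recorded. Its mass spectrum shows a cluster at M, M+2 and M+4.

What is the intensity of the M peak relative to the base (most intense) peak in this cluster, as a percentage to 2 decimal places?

Term probabilities: M 0.0870, M+2 0.4160, M+4 0.4970. Base peak = M+4.
P(M+4) = C(2,2) × 0.295^0 × 0.705^2 = 1 × 1.0000 × 0.497025 = 0.497025 (base)
P(M) = C(2,0) × 0.295^2 × 0.705^0 = 1 × 0.087025 × 1.0000 = 0.087025
Relative intensity = 0.087025 / 0.497025 × 100 = 17.51

17.51%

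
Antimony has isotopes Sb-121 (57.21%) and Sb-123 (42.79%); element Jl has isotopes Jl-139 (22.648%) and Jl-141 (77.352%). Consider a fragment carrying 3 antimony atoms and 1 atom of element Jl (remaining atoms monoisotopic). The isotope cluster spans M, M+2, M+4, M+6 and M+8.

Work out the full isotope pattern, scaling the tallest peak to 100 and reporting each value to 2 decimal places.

10.70 : 60.58 : 100.00 : 65.84 : 15.30

Antimony pattern (n=3): 0.18724742 : 0.42015297 : 0.3142518 : 0.07834781
Element Jl pattern (n=1): 0.22648 : 0.77352
Convolve the two distributions (both contribute in 2-u steps):
  M: 0.18724742×0.22648 = 0.042408
  M+2: 0.18724742×0.77352 + 0.42015297×0.22648 = 0.239996
  M+4: 0.42015297×0.77352 + 0.3142518×0.22648 = 0.396168
  M+6: 0.3142518×0.77352 + 0.07834781×0.22648 = 0.260824
  M+8: 0.07834781×0.77352 = 0.060604
Scale to base peak (0.396168) = 100: 10.70 : 60.58 : 100.00 : 65.84 : 15.30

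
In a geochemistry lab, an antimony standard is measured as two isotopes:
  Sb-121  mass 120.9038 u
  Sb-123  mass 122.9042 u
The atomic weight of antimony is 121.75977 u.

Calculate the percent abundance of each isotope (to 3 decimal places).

Sb-121: 57.210%, Sb-123: 42.790%

Let x be the fractional abundance of Sb-121; then Sb-123 has abundance 1 − x.
120.9038·x + 122.9042·(1 − x) = 121.75977
(120.9038 − 122.9042)·x = 121.75977 − 122.9042
x = -1.14443 / -2.0004 = 0.57210 → 57.210% Sb-121, 42.790% Sb-123.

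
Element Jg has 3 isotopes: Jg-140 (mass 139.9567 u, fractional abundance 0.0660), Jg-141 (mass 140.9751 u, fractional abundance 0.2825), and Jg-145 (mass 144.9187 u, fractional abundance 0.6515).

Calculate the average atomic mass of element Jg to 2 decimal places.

Average mass = Σ (abundance × isotope mass) = 0.0660 × 139.9567 + 0.2825 × 140.9751 + 0.6515 × 144.9187
= 9.23714 + 39.82547 + 94.41453 = 143.47714 u

143.48 u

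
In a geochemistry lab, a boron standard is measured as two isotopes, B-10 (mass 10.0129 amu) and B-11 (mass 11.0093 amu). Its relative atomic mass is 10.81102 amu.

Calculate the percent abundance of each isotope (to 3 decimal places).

B-10: 19.900%, B-11: 80.100%

Writing the weighted mean with unknown fraction x of B-10:
10.0129·x + 11.0093·(1 − x) = 10.81102
(10.0129 − 11.0093)·x = 10.81102 − 11.0093
x = -0.19828 / -0.9964 = 0.19900 → 19.900% B-10, 80.100% B-11.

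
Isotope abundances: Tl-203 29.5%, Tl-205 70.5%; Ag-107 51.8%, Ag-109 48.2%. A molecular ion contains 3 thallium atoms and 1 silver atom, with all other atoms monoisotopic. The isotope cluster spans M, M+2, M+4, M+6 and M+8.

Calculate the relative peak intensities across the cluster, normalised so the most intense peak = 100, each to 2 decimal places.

Thallium pattern (n=3): 0.02567237 : 0.18405787 : 0.43986713 : 0.35040263
Silver pattern (n=1): 0.5180 : 0.4820
Convolve the two distributions (both contribute in 2-u steps):
  M: 0.02567237×0.5180 = 0.013298
  M+2: 0.02567237×0.4820 + 0.18405787×0.5180 = 0.107716
  M+4: 0.18405787×0.4820 + 0.43986713×0.5180 = 0.316567
  M+6: 0.43986713×0.4820 + 0.35040263×0.5180 = 0.393525
  M+8: 0.35040263×0.4820 = 0.168894
Scale to base peak (0.393525) = 100: 3.38 : 27.37 : 80.44 : 100.00 : 42.92

3.38 : 27.37 : 80.44 : 100.00 : 42.92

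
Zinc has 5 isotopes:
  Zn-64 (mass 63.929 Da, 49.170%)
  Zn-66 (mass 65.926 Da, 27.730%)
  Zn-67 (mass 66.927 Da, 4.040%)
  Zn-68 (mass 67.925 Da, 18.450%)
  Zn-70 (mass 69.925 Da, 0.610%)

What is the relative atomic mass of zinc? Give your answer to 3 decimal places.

65.378 Da

Average mass = Σ (abundance × isotope mass) = 0.49170 × 63.929 + 0.27730 × 65.926 + 0.04040 × 66.927 + 0.18450 × 67.925 + 0.00610 × 69.925
= 31.4339 + 18.2813 + 2.7039 + 12.5322 + 0.4265 = 65.3778 Da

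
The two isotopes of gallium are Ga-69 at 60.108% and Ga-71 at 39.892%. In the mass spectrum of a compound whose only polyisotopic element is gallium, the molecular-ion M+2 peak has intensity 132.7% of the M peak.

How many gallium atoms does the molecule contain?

2

The M+2/M ratio from n Ga atoms is n · q/p = n · 0.39892/0.60108.
n = 1.327 × 0.60108/0.39892 = 2.00 ≈ 2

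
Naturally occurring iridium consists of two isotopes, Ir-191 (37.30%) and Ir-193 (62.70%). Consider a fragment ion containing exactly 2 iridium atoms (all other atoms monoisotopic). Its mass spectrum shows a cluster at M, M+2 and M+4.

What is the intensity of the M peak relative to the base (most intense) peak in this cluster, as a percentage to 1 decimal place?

29.7%

(0.3730 + 0.6270)^2 gives M 0.1391, M+2 0.4677, M+4 0.3931; the largest is M+2.
P(M+2) = C(2,1) × 0.3730^1 × 0.6270^1 = 2 × 0.3730 × 0.6270 = 0.467742 (base)
P(M) = C(2,0) × 0.3730^2 × 0.6270^0 = 1 × 0.139129 × 1.0000 = 0.139129
Relative intensity = 0.139129 / 0.467742 × 100 = 29.7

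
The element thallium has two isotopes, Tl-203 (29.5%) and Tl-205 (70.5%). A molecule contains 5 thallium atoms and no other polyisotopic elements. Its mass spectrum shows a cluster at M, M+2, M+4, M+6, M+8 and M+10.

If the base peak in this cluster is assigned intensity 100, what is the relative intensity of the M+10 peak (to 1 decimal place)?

Binomial terms of (0.295 + 0.705)^5: M 0.0022, M+2 0.0267, M+4 0.1276, M+6 0.3049, M+8 0.3644, M+10 0.1742 → M+8 is the base peak.
P(M+8) = C(5,4) × 0.295^1 × 0.705^4 = 5 × 0.2950 × 0.24703385 = 0.364375 (base)
P(M+10) = C(5,5) × 0.295^0 × 0.705^5 = 1 × 1.0000 × 0.17415886 = 0.174159
Relative intensity = 0.174159 / 0.364375 × 100 = 47.8

47.8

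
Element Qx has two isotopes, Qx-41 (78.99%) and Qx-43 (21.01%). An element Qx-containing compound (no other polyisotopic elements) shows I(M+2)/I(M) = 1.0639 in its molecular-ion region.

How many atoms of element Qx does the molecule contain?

With n Qx atoms, P(M+2)/P(M) = C(n,1)·p^(n−1)q / p^n = n·q/p = n · 0.2101/0.7899.
n = 1.0639 × 0.7899/0.2101 = 4.00 ≈ 4

4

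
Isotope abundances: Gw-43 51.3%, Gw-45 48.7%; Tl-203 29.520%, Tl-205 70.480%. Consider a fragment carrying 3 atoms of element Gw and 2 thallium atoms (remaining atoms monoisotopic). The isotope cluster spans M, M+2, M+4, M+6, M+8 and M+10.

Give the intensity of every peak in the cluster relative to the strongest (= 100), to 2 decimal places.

3.33 : 25.41 : 73.34 : 100.00 : 64.99 : 16.26

Element Gw pattern (n=3): 0.1350057 : 0.38448991 : 0.36500309 : 0.1155013
Thallium pattern (n=2): 0.08714304 : 0.41611392 : 0.49674304
Convolve the two distributions (both contribute in 2-u steps):
  M: 0.1350057×0.08714304 = 0.011765
  M+2: 0.1350057×0.41611392 + 0.38448991×0.08714304 = 0.089683
  M+4: 0.1350057×0.49674304 + 0.38448991×0.41611392 + 0.36500309×0.08714304 = 0.258862
  M+6: 0.38448991×0.49674304 + 0.36500309×0.41611392 + 0.1155013×0.08714304 = 0.352941
  M+8: 0.36500309×0.49674304 + 0.1155013×0.41611392 = 0.229374
  M+10: 0.1155013×0.49674304 = 0.057374
Scale to base peak (0.352941) = 100: 3.33 : 25.41 : 73.34 : 100.00 : 64.99 : 16.26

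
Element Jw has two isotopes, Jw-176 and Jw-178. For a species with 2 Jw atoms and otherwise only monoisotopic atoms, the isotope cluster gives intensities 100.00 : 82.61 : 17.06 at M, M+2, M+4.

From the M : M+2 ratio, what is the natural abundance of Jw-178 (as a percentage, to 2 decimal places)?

If p is the fraction of Jw that is Jw-176, then I(M+2)/I(M) = [C(2,1)·p^1·(1−p)] / p^2 = 2·(1−p)/p = 82.61/100.00 = 0.8261
(1−p)/p = 0.8261/2 = 0.4130  ⇒  p = 1/(1 + 0.4130) = 0.7077
Jw-176: 70.77%, Jw-178: 29.23%.

29.23%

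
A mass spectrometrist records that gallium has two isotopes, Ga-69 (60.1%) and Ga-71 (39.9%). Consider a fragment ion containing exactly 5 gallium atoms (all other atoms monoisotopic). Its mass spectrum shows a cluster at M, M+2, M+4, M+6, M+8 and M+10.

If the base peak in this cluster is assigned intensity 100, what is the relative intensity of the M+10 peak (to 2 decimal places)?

2.93

(0.601 + 0.399)^5 gives M 0.0784, M+2 0.2603, M+4 0.3456, M+6 0.2294, M+8 0.0762, M+10 0.0101; the largest is M+4.
P(M+4) = C(5,2) × 0.601^3 × 0.399^2 = 10 × 0.2170818 × 0.159201 = 0.345596 (base)
P(M+10) = C(5,5) × 0.601^0 × 0.399^5 = 1 × 1.0000 × 0.01011264 = 0.010113
Relative intensity = 0.010113 / 0.345596 × 100 = 2.93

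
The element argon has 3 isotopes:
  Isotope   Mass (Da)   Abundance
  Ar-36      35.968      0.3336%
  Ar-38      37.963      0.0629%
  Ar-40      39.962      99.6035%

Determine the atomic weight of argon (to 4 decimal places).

39.9474 Da

Ar = Σ fᵢ·mᵢ = 0.003336 × 35.968 + 0.000629 × 37.963 + 0.996035 × 39.962
= 0.11999 + 0.02388 + 39.80355 = 39.94742 Da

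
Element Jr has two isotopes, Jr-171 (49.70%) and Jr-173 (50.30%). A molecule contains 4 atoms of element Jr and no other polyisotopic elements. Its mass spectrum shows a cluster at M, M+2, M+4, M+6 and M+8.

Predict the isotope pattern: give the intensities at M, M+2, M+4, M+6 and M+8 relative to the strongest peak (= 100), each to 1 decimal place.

The 4 Jr atoms are independent, so intensities follow the terms of (0.4970 + 0.5030)^4.
P(M) = 0.4970^4 = 0.061013
P(M+2) = 4 × 0.4970^3 × 0.5030^1 = 0.247000
P(M+4) = 6 × 0.4970^2 × 0.5030^2 = 0.374973
P(M+6) = 4 × 0.4970^1 × 0.5030^3 = 0.253000
P(M+8) = 0.5030^4 = 0.064014
The M+4 peak is largest (0.374973); scaling to 100 gives 16.3 : 65.9 : 100.0 : 67.5 : 17.1.

16.3 : 65.9 : 100.0 : 67.5 : 17.1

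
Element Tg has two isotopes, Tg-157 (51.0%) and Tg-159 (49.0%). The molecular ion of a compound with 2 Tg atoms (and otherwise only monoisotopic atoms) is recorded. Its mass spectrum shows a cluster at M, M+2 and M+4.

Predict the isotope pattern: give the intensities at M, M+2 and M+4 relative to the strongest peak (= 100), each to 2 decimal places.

52.04 : 100.00 : 48.04

The 2 Tg atoms are independent, so intensities follow the terms of (0.510 + 0.490)^2.
P(M) = 0.510^2 = 0.260100
P(M+2) = 2 × 0.510^1 × 0.490^1 = 0.499800
P(M+4) = 0.490^2 = 0.240100
The M+2 peak is largest (0.499800); scaling to 100 gives 52.04 : 100.00 : 48.04.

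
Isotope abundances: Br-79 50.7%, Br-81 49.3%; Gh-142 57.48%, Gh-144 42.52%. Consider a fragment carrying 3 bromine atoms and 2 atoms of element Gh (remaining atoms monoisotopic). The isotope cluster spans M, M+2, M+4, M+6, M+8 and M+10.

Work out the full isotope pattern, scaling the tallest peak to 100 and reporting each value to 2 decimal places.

Bromine pattern (n=3): 0.13032384 : 0.38017547 : 0.36967753 : 0.11982316
Element Gh pattern (n=2): 0.33039504 : 0.48880992 : 0.18079504
Convolve the two distributions (both contribute in 2-u steps):
  M: 0.13032384×0.33039504 = 0.043058
  M+2: 0.13032384×0.48880992 + 0.38017547×0.33039504 = 0.189312
  M+4: 0.13032384×0.18079504 + 0.38017547×0.48880992 + 0.36967753×0.33039504 = 0.331535
  M+6: 0.38017547×0.18079504 + 0.36967753×0.48880992 + 0.11982316×0.33039504 = 0.289025
  M+8: 0.36967753×0.18079504 + 0.11982316×0.48880992 = 0.125407
  M+10: 0.11982316×0.18079504 = 0.021663
Scale to base peak (0.331535) = 100: 12.99 : 57.10 : 100.00 : 87.18 : 37.83 : 6.53

12.99 : 57.10 : 100.00 : 87.18 : 37.83 : 6.53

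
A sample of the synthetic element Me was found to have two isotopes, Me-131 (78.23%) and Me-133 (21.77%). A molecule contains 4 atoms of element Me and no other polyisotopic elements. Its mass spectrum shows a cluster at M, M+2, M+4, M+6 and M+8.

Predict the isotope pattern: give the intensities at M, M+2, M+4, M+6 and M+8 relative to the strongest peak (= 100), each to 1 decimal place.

Expanding (0.7823 + 0.2177)^4:
P(M) = 0.7823^4 = 0.374536
P(M+2) = 4 × 0.7823^3 × 0.2177^1 = 0.416906
P(M+4) = 6 × 0.7823^2 × 0.2177^2 = 0.174026
P(M+6) = 4 × 0.7823^1 × 0.2177^3 = 0.032286
P(M+8) = 0.2177^4 = 0.002246
The M+2 peak is largest (0.416906); scaling to 100 gives 89.8 : 100.0 : 41.7 : 7.7 : 0.5.

89.8 : 100.0 : 41.7 : 7.7 : 0.5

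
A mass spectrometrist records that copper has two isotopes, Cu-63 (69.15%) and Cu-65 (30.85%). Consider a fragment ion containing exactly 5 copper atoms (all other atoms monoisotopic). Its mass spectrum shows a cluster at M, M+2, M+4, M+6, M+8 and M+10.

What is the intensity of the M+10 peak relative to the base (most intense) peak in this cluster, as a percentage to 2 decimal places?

Binomial terms of (0.6915 + 0.3085)^5: M 0.1581, M+2 0.3527, M+4 0.3147, M+6 0.1404, M+8 0.0313, M+10 0.0028 → M+2 is the base peak.
P(M+2) = C(5,1) × 0.6915^4 × 0.3085^1 = 5 × 0.2286487 × 0.3085 = 0.352691 (base)
P(M+10) = C(5,5) × 0.6915^0 × 0.3085^5 = 1 × 1.0000 × 0.00279432 = 0.002794
Relative intensity = 0.002794 / 0.352691 × 100 = 0.79

0.79%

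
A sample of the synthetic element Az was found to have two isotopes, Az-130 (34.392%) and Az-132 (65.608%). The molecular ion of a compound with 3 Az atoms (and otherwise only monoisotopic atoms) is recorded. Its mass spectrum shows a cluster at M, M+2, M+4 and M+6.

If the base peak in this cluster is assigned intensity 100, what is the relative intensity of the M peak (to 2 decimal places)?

9.16

Binomial terms of (0.34392 + 0.65608)^3: M 0.0407, M+2 0.2328, M+4 0.4441, M+6 0.2824 → M+4 is the base peak.
P(M+4) = C(3,2) × 0.34392^1 × 0.65608^2 = 3 × 0.34392 × 0.43044097 = 0.444112 (base)
P(M) = C(3,0) × 0.34392^3 × 0.65608^0 = 1 × 0.04067919 × 1.0000 = 0.040679
Relative intensity = 0.040679 / 0.444112 × 100 = 9.16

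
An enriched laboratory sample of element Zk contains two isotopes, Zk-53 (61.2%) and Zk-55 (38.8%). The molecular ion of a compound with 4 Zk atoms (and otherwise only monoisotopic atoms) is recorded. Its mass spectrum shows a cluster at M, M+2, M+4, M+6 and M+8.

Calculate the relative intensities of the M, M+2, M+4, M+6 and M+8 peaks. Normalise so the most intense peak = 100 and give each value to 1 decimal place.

39.4 : 100.0 : 95.1 : 40.2 : 6.4

The 4 Zk atoms are independent, so intensities follow the terms of (0.612 + 0.388)^4.
P(M) = 0.612^4 = 0.140283
P(M+2) = 4 × 0.612^3 × 0.388^1 = 0.355751
P(M+4) = 6 × 0.612^2 × 0.388^2 = 0.338312
P(M+6) = 4 × 0.612^1 × 0.388^3 = 0.142990
P(M+8) = 0.388^4 = 0.022663
The M+2 peak is largest (0.355751); scaling to 100 gives 39.4 : 100.0 : 95.1 : 40.2 : 6.4.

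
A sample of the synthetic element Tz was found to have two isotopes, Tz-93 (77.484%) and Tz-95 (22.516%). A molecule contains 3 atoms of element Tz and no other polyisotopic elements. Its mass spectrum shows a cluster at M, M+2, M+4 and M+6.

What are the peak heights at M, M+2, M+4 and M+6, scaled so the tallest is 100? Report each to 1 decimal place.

Expanding (0.77484 + 0.22516)^3:
P(M) = 0.77484^3 = 0.465196
P(M+2) = 3 × 0.77484^2 × 0.22516^1 = 0.405543
P(M+4) = 3 × 0.77484^1 × 0.22516^2 = 0.117846
P(M+6) = 0.22516^3 = 0.011415
The M peak is largest (0.465196); scaling to 100 gives 100.0 : 87.2 : 25.3 : 2.5.

100.0 : 87.2 : 25.3 : 2.5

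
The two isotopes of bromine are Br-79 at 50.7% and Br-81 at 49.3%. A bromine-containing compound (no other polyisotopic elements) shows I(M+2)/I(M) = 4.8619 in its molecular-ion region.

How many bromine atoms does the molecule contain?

5

With n Br atoms, P(M+2)/P(M) = C(n,1)·p^(n−1)q / p^n = n·q/p = n · 0.493/0.507.
n = 4.8619 × 0.507/0.493 = 5.00 ≈ 5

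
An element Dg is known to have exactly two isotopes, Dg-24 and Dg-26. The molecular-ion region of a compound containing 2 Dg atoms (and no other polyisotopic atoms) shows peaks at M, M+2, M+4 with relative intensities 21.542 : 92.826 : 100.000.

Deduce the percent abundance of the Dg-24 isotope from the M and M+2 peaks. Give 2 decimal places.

31.70%

If p is the fraction of Dg that is Dg-24, then I(M+2)/I(M) = [C(2,1)·p^1·(1−p)] / p^2 = 2·(1−p)/p = 92.826/21.542 = 4.3091
(1−p)/p = 4.3091/2 = 2.1545  ⇒  p = 1/(1 + 2.1545) = 0.3170
Dg-24: 31.70%, Dg-26: 68.30%.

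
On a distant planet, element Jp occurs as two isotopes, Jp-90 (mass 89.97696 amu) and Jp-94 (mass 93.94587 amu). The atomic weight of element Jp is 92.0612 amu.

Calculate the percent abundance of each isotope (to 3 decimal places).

Jp-90: 47.486%, Jp-94: 52.514%

Writing the weighted mean with unknown fraction x of Jp-90:
89.97696·x + 93.94587·(1 − x) = 92.0612
(89.97696 − 93.94587)·x = 92.0612 − 93.94587
x = -1.88467 / -3.96891 = 0.47486 → 47.486% Jp-90, 52.514% Jp-94.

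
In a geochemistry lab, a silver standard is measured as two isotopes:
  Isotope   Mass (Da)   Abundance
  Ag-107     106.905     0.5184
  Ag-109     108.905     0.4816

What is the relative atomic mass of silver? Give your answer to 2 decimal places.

Ar = Σ fᵢ·mᵢ = 0.5184 × 106.905 + 0.4816 × 108.905
= 55.4196 + 52.4486 = 107.8682 Da

107.87 Da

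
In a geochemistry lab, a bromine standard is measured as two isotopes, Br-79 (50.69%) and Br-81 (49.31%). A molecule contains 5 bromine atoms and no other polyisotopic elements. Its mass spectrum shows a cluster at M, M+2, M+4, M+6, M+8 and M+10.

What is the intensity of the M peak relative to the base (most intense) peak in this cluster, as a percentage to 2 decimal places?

10.57%

Term probabilities: M 0.0335, M+2 0.1628, M+4 0.3167, M+6 0.3081, M+8 0.1498, M+10 0.0292. Base peak = M+4.
P(M+4) = C(5,2) × 0.5069^3 × 0.4931^2 = 10 × 0.13024674 × 0.24314761 = 0.316692 (base)
P(M) = C(5,0) × 0.5069^5 × 0.4931^0 = 1 × 0.03346659 × 1.0000 = 0.033467
Relative intensity = 0.033467 / 0.316692 × 100 = 10.57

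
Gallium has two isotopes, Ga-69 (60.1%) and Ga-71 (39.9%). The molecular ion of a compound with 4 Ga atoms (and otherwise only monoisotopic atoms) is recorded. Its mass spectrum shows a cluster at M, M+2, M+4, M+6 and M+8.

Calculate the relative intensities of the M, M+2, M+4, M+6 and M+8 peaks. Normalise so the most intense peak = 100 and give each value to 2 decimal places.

37.66 : 100.00 : 99.58 : 44.08 : 7.32

Each Ga atom is independently Ga-69 (p = 0.601) or Ga-71 (q = 0.399); the cluster is the binomial expansion (p + q)^4.
P(M) = 0.601^4 = 0.130466
P(M+2) = 4 × 0.601^3 × 0.399^1 = 0.346463
P(M+4) = 6 × 0.601^2 × 0.399^2 = 0.345021
P(M+6) = 4 × 0.601^1 × 0.399^3 = 0.152705
P(M+8) = 0.399^4 = 0.025345
The M+2 peak is largest (0.346463); scaling to 100 gives 37.66 : 100.00 : 99.58 : 44.08 : 7.32.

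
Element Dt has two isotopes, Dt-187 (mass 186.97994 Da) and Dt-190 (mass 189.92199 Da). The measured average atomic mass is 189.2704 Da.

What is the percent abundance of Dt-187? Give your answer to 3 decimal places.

With x = fraction of Dt-187 (so Dt-190 is 1 − x):
186.97994·x + 189.92199·(1 − x) = 189.2704
(186.97994 − 189.92199)·x = 189.2704 − 189.92199
x = -0.65159 / -2.94205 = 0.22147 → 22.147% Dt-187, 77.853% Dt-190.

22.147%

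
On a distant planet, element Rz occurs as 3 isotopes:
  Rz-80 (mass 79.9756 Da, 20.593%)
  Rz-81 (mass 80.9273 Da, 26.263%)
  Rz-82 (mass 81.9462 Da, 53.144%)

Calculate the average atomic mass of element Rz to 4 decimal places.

81.2728 Da

Weight each isotope mass by its fractional abundance: 0.20593 × 79.9756 + 0.26263 × 80.9273 + 0.53144 × 81.9462
= 16.46938 + 21.25394 + 43.54949 = 81.27281 Da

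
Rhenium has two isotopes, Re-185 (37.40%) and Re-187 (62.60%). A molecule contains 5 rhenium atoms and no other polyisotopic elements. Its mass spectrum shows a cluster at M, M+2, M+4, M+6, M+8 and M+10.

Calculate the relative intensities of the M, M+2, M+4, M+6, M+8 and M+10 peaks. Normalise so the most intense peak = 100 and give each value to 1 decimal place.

Each Re atom is independently Re-185 (p = 0.3740) or Re-187 (q = 0.6260); the cluster is the binomial expansion (p + q)^5.
P(M) = 0.3740^5 = 0.007317
P(M+2) = 5 × 0.3740^4 × 0.6260^1 = 0.061239
P(M+4) = 10 × 0.3740^3 × 0.6260^2 = 0.205005
P(M+6) = 10 × 0.3740^2 × 0.6260^3 = 0.343136
P(M+8) = 5 × 0.3740^1 × 0.6260^4 = 0.287170
P(M+10) = 0.6260^5 = 0.096133
The M+6 peak is largest (0.343136); scaling to 100 gives 2.1 : 17.8 : 59.7 : 100.0 : 83.7 : 28.0.

2.1 : 17.8 : 59.7 : 100.0 : 83.7 : 28.0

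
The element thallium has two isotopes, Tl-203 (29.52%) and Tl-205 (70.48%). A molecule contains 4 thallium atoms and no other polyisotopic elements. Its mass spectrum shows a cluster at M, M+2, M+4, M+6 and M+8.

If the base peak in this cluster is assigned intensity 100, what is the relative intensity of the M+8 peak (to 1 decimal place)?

59.7

Term probabilities: M 0.0076, M+2 0.0725, M+4 0.2597, M+6 0.4134, M+8 0.2468. Base peak = M+6.
P(M+6) = C(4,3) × 0.2952^1 × 0.7048^3 = 4 × 0.2952 × 0.35010449 = 0.413403 (base)
P(M+8) = C(4,4) × 0.2952^0 × 0.7048^4 = 1 × 1.0000 × 0.24675365 = 0.246754
Relative intensity = 0.246754 / 0.413403 × 100 = 59.7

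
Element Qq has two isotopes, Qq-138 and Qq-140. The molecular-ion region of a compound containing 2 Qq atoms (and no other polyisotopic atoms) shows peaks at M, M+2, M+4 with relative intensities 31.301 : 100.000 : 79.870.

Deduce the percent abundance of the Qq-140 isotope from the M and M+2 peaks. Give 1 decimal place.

If p is the fraction of Qq that is Qq-138, then I(M+2)/I(M) = [C(2,1)·p^1·(1−p)] / p^2 = 2·(1−p)/p = 100.000/31.301 = 3.1948
(1−p)/p = 3.1948/2 = 1.5974  ⇒  p = 1/(1 + 1.5974) = 0.3850
Qq-138: 38.5%, Qq-140: 61.5%.

61.5%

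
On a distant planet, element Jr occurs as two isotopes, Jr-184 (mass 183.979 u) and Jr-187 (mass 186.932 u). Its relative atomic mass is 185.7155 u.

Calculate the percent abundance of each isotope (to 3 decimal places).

Writing the weighted mean with unknown fraction x of Jr-184:
183.979·x + 186.932·(1 − x) = 185.7155
(183.979 − 186.932)·x = 185.7155 − 186.932
x = -1.2165 / -2.953 = 0.41195 → 41.195% Jr-184, 58.805% Jr-187.

Jr-184: 41.195%, Jr-187: 58.805%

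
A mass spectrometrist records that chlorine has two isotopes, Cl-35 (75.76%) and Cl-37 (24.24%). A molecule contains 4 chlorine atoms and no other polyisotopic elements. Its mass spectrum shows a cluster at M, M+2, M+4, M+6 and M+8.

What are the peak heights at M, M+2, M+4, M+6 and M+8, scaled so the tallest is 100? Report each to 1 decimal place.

78.1 : 100.0 : 48.0 : 10.2 : 0.8

The 4 Cl atoms are independent, so intensities follow the terms of (0.7576 + 0.2424)^4.
P(M) = 0.7576^4 = 0.329428
P(M+2) = 4 × 0.7576^3 × 0.2424^1 = 0.421612
P(M+4) = 6 × 0.7576^2 × 0.2424^2 = 0.202347
P(M+6) = 4 × 0.7576^1 × 0.2424^3 = 0.043162
P(M+8) = 0.2424^4 = 0.003452
The M+2 peak is largest (0.421612); scaling to 100 gives 78.1 : 100.0 : 48.0 : 10.2 : 0.8.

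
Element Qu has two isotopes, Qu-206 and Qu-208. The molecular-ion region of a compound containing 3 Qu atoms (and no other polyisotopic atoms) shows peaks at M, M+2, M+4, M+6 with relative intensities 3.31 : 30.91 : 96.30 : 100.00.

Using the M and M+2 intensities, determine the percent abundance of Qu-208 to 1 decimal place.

75.7%

Write p for the Qu-206 fraction. I(M+2)/I(M) = [C(3,1)·p^2·(1−p)] / p^3 = 3·(1−p)/p = 30.91/3.31 = 9.3384
(1−p)/p = 9.3384/3 = 3.1128  ⇒  p = 1/(1 + 3.1128) = 0.2431
Qu-206: 24.3%, Qu-208: 75.7%.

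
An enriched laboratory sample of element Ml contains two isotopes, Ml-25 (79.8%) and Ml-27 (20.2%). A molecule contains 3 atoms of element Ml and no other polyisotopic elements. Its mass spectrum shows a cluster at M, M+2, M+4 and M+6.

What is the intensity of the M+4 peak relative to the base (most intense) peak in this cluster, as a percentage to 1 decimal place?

19.2%

Binomial terms of (0.798 + 0.202)^3: M 0.5082, M+2 0.3859, M+4 0.0977, M+6 0.0082 → M is the base peak.
P(M) = C(3,0) × 0.798^3 × 0.202^0 = 1 × 0.50816959 × 1.0000 = 0.508170 (base)
P(M+4) = C(3,2) × 0.798^1 × 0.202^2 = 3 × 0.7980 × 0.040804 = 0.097685
Relative intensity = 0.097685 / 0.508170 × 100 = 19.2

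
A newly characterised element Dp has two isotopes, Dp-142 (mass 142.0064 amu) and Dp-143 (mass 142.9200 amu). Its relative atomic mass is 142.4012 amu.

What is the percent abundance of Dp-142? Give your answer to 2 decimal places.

With x = fraction of Dp-142 (so Dp-143 is 1 − x):
142.0064·x + 142.9200·(1 − x) = 142.4012
(142.0064 − 142.9200)·x = 142.4012 − 142.9200
x = -0.5188 / -0.9136 = 0.56786 → 56.79% Dp-142, 43.21% Dp-143.

56.79%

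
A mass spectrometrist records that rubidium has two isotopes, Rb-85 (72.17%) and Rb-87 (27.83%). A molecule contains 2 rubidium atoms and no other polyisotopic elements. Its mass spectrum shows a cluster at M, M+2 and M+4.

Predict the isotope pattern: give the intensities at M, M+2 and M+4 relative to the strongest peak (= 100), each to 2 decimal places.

Each Rb atom is independently Rb-85 (p = 0.7217) or Rb-87 (q = 0.2783); the cluster is the binomial expansion (p + q)^2.
P(M) = 0.7217^2 = 0.520851
P(M+2) = 2 × 0.7217^1 × 0.2783^1 = 0.401698
P(M+4) = 0.2783^2 = 0.077451
The M peak is largest (0.520851); scaling to 100 gives 100.00 : 77.12 : 14.87.

100.00 : 77.12 : 14.87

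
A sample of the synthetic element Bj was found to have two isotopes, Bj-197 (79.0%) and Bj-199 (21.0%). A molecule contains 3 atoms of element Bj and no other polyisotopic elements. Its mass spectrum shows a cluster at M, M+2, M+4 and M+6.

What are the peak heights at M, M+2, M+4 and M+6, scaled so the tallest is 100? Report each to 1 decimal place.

Each Bj atom is independently Bj-197 (p = 0.790) or Bj-199 (q = 0.210); the cluster is the binomial expansion (p + q)^3.
P(M) = 0.790^3 = 0.493039
P(M+2) = 3 × 0.790^2 × 0.210^1 = 0.393183
P(M+4) = 3 × 0.790^1 × 0.210^2 = 0.104517
P(M+6) = 0.210^3 = 0.009261
The M peak is largest (0.493039); scaling to 100 gives 100.0 : 79.7 : 21.2 : 1.9.

100.0 : 79.7 : 21.2 : 1.9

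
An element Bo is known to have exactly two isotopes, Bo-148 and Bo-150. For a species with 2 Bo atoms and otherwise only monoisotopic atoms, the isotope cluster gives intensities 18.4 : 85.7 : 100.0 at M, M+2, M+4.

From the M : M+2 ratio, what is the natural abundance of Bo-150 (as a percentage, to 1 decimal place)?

70.0%

If p is the fraction of Bo that is Bo-148, then I(M+2)/I(M) = [C(2,1)·p^1·(1−p)] / p^2 = 2·(1−p)/p = 85.7/18.4 = 4.6576
(1−p)/p = 4.6576/2 = 2.3288  ⇒  p = 1/(1 + 2.3288) = 0.3004
Bo-148: 30.0%, Bo-150: 70.0%.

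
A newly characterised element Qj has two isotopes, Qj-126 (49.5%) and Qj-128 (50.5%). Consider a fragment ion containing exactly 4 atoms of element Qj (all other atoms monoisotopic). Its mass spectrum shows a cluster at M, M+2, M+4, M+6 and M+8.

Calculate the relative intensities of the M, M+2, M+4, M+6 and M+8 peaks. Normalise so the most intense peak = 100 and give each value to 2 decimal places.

Expanding (0.495 + 0.505)^4:
P(M) = 0.495^4 = 0.060037
P(M+2) = 4 × 0.495^3 × 0.505^1 = 0.245000
P(M+4) = 6 × 0.495^2 × 0.505^2 = 0.374925
P(M+6) = 4 × 0.495^1 × 0.505^3 = 0.254999
P(M+8) = 0.505^4 = 0.065038
The M+4 peak is largest (0.374925); scaling to 100 gives 16.01 : 65.35 : 100.00 : 68.01 : 17.35.

16.01 : 65.35 : 100.00 : 68.01 : 17.35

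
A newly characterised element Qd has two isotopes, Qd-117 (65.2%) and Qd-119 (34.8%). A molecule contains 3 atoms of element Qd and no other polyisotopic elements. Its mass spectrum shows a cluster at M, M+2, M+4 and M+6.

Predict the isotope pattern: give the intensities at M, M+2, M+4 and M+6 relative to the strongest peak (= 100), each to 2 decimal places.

Expanding (0.652 + 0.348)^3:
P(M) = 0.652^3 = 0.277168
P(M+2) = 3 × 0.652^2 × 0.348^1 = 0.443809
P(M+4) = 3 × 0.652^1 × 0.348^2 = 0.236879
P(M+6) = 0.348^3 = 0.042144
The M+2 peak is largest (0.443809); scaling to 100 gives 62.45 : 100.00 : 53.37 : 9.50.

62.45 : 100.00 : 53.37 : 9.50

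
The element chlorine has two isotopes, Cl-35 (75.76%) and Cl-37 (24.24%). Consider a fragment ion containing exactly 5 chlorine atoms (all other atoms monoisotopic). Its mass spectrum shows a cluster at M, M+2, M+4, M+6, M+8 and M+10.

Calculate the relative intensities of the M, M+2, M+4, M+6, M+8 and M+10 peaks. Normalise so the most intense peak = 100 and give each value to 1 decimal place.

62.5 : 100.0 : 64.0 : 20.5 : 3.3 : 0.2

The 5 Cl atoms are independent, so intensities follow the terms of (0.7576 + 0.2424)^5.
P(M) = 0.7576^5 = 0.249574
P(M+2) = 5 × 0.7576^4 × 0.2424^1 = 0.399266
P(M+4) = 10 × 0.7576^3 × 0.2424^2 = 0.255497
P(M+6) = 10 × 0.7576^2 × 0.2424^3 = 0.081748
P(M+8) = 5 × 0.7576^1 × 0.2424^4 = 0.013078
P(M+10) = 0.2424^5 = 0.000837
The M+2 peak is largest (0.399266); scaling to 100 gives 62.5 : 100.0 : 64.0 : 20.5 : 3.3 : 0.2.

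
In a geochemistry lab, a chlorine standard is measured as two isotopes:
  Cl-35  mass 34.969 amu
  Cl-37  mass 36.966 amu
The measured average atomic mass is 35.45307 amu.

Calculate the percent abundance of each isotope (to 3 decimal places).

Cl-35: 75.760%, Cl-37: 24.240%

With x = fraction of Cl-35 (so Cl-37 is 1 − x):
34.969·x + 36.966·(1 − x) = 35.45307
(34.969 − 36.966)·x = 35.45307 − 36.966
x = -1.51293 / -1.997 = 0.75760 → 75.760% Cl-35, 24.240% Cl-37.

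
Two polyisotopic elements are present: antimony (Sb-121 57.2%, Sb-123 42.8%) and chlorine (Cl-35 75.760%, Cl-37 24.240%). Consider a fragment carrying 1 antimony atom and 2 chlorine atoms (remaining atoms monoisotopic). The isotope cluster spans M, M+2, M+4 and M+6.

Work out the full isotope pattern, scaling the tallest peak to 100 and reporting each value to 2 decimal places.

72.04 : 100.00 : 41.87 : 5.52

Antimony pattern (n=1): 0.5720 : 0.4280
Chlorine pattern (n=2): 0.57395776 : 0.36728448 : 0.05875776
Convolve the two distributions (both contribute in 2-u steps):
  M: 0.5720×0.57395776 = 0.328304
  M+2: 0.5720×0.36728448 + 0.4280×0.57395776 = 0.455741
  M+4: 0.5720×0.05875776 + 0.4280×0.36728448 = 0.190807
  M+6: 0.4280×0.05875776 = 0.025148
Scale to base peak (0.455741) = 100: 72.04 : 100.00 : 41.87 : 5.52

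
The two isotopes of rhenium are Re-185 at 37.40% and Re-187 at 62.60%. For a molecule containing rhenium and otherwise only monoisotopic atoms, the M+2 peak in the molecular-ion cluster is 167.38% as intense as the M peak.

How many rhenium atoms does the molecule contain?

With n Re atoms, P(M+2)/P(M) = C(n,1)·p^(n−1)q / p^n = n·q/p = n · 0.6260/0.3740.
n = 1.6738 × 0.3740/0.6260 = 1.00 ≈ 1

1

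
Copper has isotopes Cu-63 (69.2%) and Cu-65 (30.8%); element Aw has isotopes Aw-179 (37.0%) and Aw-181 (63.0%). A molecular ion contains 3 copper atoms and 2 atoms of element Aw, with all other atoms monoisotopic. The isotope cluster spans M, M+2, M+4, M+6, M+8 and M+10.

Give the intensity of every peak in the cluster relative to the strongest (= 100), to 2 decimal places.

Copper pattern (n=3): 0.33137389 : 0.44247034 : 0.19693766 : 0.02921811
Element Aw pattern (n=2): 0.1369 : 0.4662 : 0.3969
Convolve the two distributions (both contribute in 2-u steps):
  M: 0.33137389×0.1369 = 0.045365
  M+2: 0.33137389×0.4662 + 0.44247034×0.1369 = 0.215061
  M+4: 0.33137389×0.3969 + 0.44247034×0.4662 + 0.19693766×0.1369 = 0.364763
  M+6: 0.44247034×0.3969 + 0.19693766×0.4662 + 0.02921811×0.1369 = 0.271429
  M+8: 0.19693766×0.3969 + 0.02921811×0.4662 = 0.091786
  M+10: 0.02921811×0.3969 = 0.011597
Scale to base peak (0.364763) = 100: 12.44 : 58.96 : 100.00 : 74.41 : 25.16 : 3.18

12.44 : 58.96 : 100.00 : 74.41 : 25.16 : 3.18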